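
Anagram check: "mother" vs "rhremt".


Word 1: "mother" → sorted: ehmort
Word 2: "rhremt" → sorted: ehmrrt
Same letters? ehmort != ehmrrt
Anagram = No


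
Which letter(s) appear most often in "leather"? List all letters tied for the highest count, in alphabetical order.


Word: "leather"
Letter counts:
  'a': 1
  'e': 2
  'h': 1
  'l': 1
  'r': 1
  't': 1
Maximum count = 2
Most frequent = 'e' (2 times each)


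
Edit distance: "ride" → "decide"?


Word 1: "ride" (length 4)
Word 2: "decide" (length 6)
One optimal edit sequence (insert/delete/substitute each cost 1):
  1. insert 'd'  (+1)
  2. insert 'e'  (+1)
  3. substitute 'r' -> 'c'  (+1)
  4. keep 'i'
  5. keep 'd'
  6. keep 'e'
Total edit operations: 3
Edit distance = 3


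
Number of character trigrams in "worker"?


Word: "worker" (length 6)
Number of 3-grams = length - 3 + 1 = 6 - 3 + 1
= 4


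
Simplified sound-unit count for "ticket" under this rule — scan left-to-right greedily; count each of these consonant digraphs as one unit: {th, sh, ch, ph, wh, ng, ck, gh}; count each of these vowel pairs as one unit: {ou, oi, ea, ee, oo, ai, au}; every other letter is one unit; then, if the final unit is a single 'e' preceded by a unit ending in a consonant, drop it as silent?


Word: "ticket" (6 letters)
Left-to-right scan:
  (1) 't' (letter)
  (2) 'i' (letter)
  (3) 'ck' (digraph)
  (4) 'e' (letter)
  (5) 't' (letter)
Units from scan: 5
Sound units = 5 units


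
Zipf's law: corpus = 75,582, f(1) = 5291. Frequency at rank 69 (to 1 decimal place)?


Zipf's law: f(r) = f(1) / r
f(1) = 5291
f(69) = 5291 / 69
= 76.7 occurrences


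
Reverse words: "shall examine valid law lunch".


Original: "shall examine valid law lunch"
Words (1..n): shall | examine | valid | law | lunch
Reversed (n..1): lunch | law | valid | examine | shall
Result = "lunch law valid examine shall"


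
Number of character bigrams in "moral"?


Word: "moral" (length 5)
Number of 2-grams = length - 2 + 1 = 5 - 2 + 1
= 4


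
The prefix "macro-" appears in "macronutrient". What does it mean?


Prefix: macro-
As in: macronutrient -> macro- + nutrient
Meaning = large


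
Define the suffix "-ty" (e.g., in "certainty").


Suffix: -ty
Example: certainty (certain + -ty)
Meaning = quality of


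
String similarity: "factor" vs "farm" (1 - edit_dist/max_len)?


Word 1: "factor" (length 6)
Word 2: "farm" (length 4)
One optimal edit sequence:
  1. keep 'f'
  2. keep 'a'
  3. delete 'c'  (+1)
  4. delete 't'  (+1)
  5. substitute 'o' -> 'r'  (+1)
  6. substitute 'r' -> 'm'  (+1)
Edit distance = 4
Max length = max(6, 4) = 6
Similarity = 1 - 4/6
= 0.3333


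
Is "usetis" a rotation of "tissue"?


Word: "tissue", Candidate: "usetis"
Method: check if candidate is substring of word+word
"tissuetissue" contains "usetis"? No
Is rotation = No


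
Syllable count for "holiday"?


Word: "holiday"
Syllable breakdown: hol | i | day
Counting: 3 parts
= 3 syllables


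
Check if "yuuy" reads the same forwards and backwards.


Word: "yuuy"
Reversed: "yuuy"
Forward == Backward? yuuy == yuuy
Palindrome = Yes


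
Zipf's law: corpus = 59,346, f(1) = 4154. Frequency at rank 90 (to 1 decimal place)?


Zipf's law: f(r) = f(1) / r
f(1) = 4154
f(90) = 4154 / 90
= 46.2 occurrences


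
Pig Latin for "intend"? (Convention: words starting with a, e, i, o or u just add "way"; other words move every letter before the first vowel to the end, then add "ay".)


Word: "intend"
Starts with vowel → add 'way'
Pig Latin = "intendway"


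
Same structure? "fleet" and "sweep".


Pattern of "fleet": [0, 1, 2, 2, 3]
Pattern of "sweep": [0, 1, 2, 2, 3]
Patterns match
Same pattern = Yes


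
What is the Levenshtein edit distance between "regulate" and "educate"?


Word 1: "regulate" (length 8)
Word 2: "educate" (length 7)
One optimal edit sequence (insert/delete/substitute each cost 1):
  1. delete 'r'  (+1)
  2. keep 'e'
  3. substitute 'g' -> 'd'  (+1)
  4. keep 'u'
  5. substitute 'l' -> 'c'  (+1)
  6. keep 'a'
  7. keep 't'
  8. keep 'e'
Total edit operations: 3
Edit distance = 3


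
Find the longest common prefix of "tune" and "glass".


Word 1: "tune"
Word 2: "glass"
Comparing from start:
  Pos 0: 't' != 'g' (stop)
LCP = "" (length 0)


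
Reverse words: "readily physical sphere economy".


Original: "readily physical sphere economy"
Words (1..n): readily | physical | sphere | economy
Reversed (n..1): economy | sphere | physical | readily
Result = "economy sphere physical readily"


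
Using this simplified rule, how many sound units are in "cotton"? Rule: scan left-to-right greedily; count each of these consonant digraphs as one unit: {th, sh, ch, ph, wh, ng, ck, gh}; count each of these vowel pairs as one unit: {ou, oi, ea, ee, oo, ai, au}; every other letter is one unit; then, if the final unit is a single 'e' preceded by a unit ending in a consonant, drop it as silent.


Word: "cotton" (6 letters)
Left-to-right scan:
  [1] 'c' (letter)
  [2] 'o' (letter)
  [3] 't' (letter)
  [4] 't' (letter)
  [5] 'o' (letter)
  [6] 'n' (letter)
Units from scan: 6
Sound units = 6 units


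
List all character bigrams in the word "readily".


Word: "readily" (length 7)
Number of bigrams = 7 - 2 + 1 = 6
  Position 0: "re"
  Position 1: "ea"
  Position 2: "ad"
  Position 3: "di"
  Position 4: "il"
  Position 5: "ly"
Bigrams = "re", "ea", "ad", "di", "il", "ly"


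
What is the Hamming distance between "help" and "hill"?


Comparing character by character (same length = 4):
  Pos 0: 'h' vs 'h' =
  Pos 1: 'e' vs 'i' !=
  Pos 2: 'l' vs 'l' =
  Pos 3: 'p' vs 'l' !=
Hamming distance = 2


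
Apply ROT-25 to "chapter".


Word: "chapter"
Shift: 25
Each letter → (letter + shift) mod 26:
  'c' (2) + 25 = 1 → 'b'
  'h' (7) + 25 = 6 → 'g'
  'a' (0) + 25 = 25 → 'z'
  'p' (15) + 25 = 14 → 'o'
  't' (19) + 25 = 18 → 's'
  'e' (4) + 25 = 3 → 'd'
  'r' (17) + 25 = 16 → 'q'
Result = "bgzosdq"


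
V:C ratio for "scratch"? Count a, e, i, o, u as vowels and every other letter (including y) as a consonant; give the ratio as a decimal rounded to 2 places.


Word: "scratch"
Vowels (a,e,i,o,u): 1
Consonants: 6
Ratio = 1/6
= 0.17


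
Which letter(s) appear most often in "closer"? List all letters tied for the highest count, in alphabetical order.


Word: "closer"
Letter counts:
  'c': 1
  'e': 1
  'l': 1
  'o': 1
  'r': 1
  's': 1
Maximum count = 1
Most frequent = 'c', 'e', 'l', 'o', 'r', 's' (1 time each)


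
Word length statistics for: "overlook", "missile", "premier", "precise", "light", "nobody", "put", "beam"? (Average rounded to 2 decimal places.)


Lengths: "overlook"=8, "missile"=7, "premier"=7, "precise"=7, "light"=5, "nobody"=6, "put"=3, "beam"=4
Sum = 47, Count = 8
Average = 47/8 = 5.88
= avg=5.88, min=3, max=8


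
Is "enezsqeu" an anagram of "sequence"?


Word 1: "sequence" → sorted: ceeenqsu
Word 2: "enezsqeu" → sorted: eeenqsuz
Same letters? ceeenqsu != eeenqsuz
Anagram = No


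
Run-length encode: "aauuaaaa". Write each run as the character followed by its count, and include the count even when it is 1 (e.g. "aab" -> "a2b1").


String: "aauuaaaa"
Scanning for consecutive runs:
  'a' x 2
  'u' x 2
  'a' x 4
RLE = "a2u2a4"


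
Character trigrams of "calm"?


Word: "calm" (length 4)
Number of trigrams = 4 - 3 + 1 = 2
  Position 0: "cal"
  Position 1: "alm"
Trigrams = "cal", "alm"


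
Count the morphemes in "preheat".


Word: "preheat"
Morphemes: pre- / heat
Each morpheme carries meaning
= 2 morphemes


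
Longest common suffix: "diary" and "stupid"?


Word 1: "diary"
Word 2: "stupid"
Comparing from end:
  Pos -1: 'y' != 'd' (stop)
LCS = "" (length 0)


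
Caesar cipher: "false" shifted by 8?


Word: "false"
Shift: 8
Each letter → (letter + shift) mod 26:
  'f' (5) + 8 = 13 → 'n'
  'a' (0) + 8 = 8 → 'i'
  'l' (11) + 8 = 19 → 't'
  's' (18) + 8 = 0 → 'a'
  'e' (4) + 8 = 12 → 'm'
Result = "nitam"


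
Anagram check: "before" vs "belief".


Word 1: "before" → sorted: beefor
Word 2: "belief" → sorted: beefil
Same letters? beefor != beefil
Anagram = No


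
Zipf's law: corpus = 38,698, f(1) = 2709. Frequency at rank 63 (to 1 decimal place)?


Zipf's law: f(r) = f(1) / r
f(1) = 2709
f(63) = 2709 / 63
= 43.0 occurrences


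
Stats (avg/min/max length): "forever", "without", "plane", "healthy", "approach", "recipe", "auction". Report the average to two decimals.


Lengths: "forever"=7, "without"=7, "plane"=5, "healthy"=7, "approach"=8, "recipe"=6, "auction"=7
Sum = 47, Count = 7
Average = 47/7 = 6.71
= avg=6.71, min=5, max=8


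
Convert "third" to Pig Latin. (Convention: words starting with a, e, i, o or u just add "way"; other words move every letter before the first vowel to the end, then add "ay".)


Word: "third"
Starts with consonant(s) → move to end, add 'ay'
Consonant cluster: "th"
Pig Latin = "irdthay"


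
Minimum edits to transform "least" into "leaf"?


Word 1: "least" (length 5)
Word 2: "leaf" (length 4)
One optimal edit sequence (insert/delete/substitute each cost 1):
  1. keep 'l'
  2. keep 'e'
  3. keep 'a'
  4. delete 's'  (+1)
  5. substitute 't' -> 'f'  (+1)
Total edit operations: 2
Edit distance = 2


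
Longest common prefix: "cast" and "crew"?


Word 1: "cast"
Word 2: "crew"
Comparing from start:
  Pos 0: 'c' == 'c'
  Pos 1: 'a' != 'r' (stop)
LCP = "c" (length 1)


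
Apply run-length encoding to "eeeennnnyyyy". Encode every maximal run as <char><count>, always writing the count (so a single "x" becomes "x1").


String: "eeeennnnyyyy"
Scanning for consecutive runs:
  'e' x 4
  'n' x 4
  'y' x 4
RLE = "e4n4y4"


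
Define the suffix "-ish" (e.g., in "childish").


Suffix: -ish
Example: childish = child + -ish
Meaning = somewhat / having the qualities of


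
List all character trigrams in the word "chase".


Word: "chase" (length 5)
Number of trigrams = 5 - 3 + 1 = 3
  Position 0: "cha"
  Position 1: "has"
  Position 2: "ase"
Trigrams = "cha", "has", "ase"


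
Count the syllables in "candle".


Word: "candle"
Syllable breakdown: can-dle
Counting: 2 parts
= 2 syllables


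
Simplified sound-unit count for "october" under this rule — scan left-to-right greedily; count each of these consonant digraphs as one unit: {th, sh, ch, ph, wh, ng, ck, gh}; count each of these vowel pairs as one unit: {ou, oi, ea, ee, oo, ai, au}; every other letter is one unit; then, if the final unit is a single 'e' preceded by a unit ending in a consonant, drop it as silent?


Word: "october" (7 letters)
Left-to-right scan:
  1. 'o' (letter)
  2. 'c' (letter)
  3. 't' (letter)
  4. 'o' (letter)
  5. 'b' (letter)
  6. 'e' (letter)
  7. 'r' (letter)
Units from scan: 7
Sound units = 7 units


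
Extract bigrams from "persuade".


Word: "persuade" (length 8)
Number of bigrams = 8 - 2 + 1 = 7
  Position 0: "pe"
  Position 1: "er"
  Position 2: "rs"
  Position 3: "su"
  Position 4: "ua"
  Position 5: "ad"
  Position 6: "de"
Bigrams = "pe", "er", "rs", "su", "ua", "ad", "de"


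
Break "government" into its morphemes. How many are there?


Word: "government"
Morphemes: govern + -ment
Each morpheme carries meaning
= 2 morphemes


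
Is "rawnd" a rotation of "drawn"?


Word: "drawn", Candidate: "rawnd"
Method: check if candidate is substring of word+word
"drawndrawn" contains "rawnd"? Yes
Is rotation = Yes


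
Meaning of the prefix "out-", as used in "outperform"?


Prefix: out-
As in: outperform -> out- + perform
Meaning = surpass


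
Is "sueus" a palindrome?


Word: "sueus"
Reversed: "sueus"
Forward == Backward? sueus == sueus
Palindrome = Yes


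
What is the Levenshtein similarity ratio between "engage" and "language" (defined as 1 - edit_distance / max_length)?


Word 1: "engage" (length 6)
Word 2: "language" (length 8)
One optimal edit sequence:
  1. insert 'l'  (+1)
  2. substitute 'e' -> 'a'  (+1)
  3. keep 'n'
  4. keep 'g'
  5. insert 'u'  (+1)
  6. keep 'a'
  7. keep 'g'
  8. keep 'e'
Edit distance = 3
Max length = max(6, 8) = 8
Similarity = 1 - 3/8
= 0.6250


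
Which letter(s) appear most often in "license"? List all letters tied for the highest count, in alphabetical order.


Word: "license"
Letter counts:
  'c': 1
  'e': 2
  'i': 1
  'l': 1
  'n': 1
  's': 1
Maximum count = 2
Most frequent = 'e' (2 times each)


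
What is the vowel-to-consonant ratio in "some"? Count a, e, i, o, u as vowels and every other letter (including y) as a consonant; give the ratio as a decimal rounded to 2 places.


Word: "some"
Vowels (a,e,i,o,u): 2
Consonants: 2
Ratio = 2/2
= 1.00


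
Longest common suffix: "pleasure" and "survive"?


Word 1: "pleasure"
Word 2: "survive"
Comparing from end:
  Pos -1: 'e' == 'e'
  Pos -2: 'r' != 'v' (stop)
LCS = "e" (length 1)


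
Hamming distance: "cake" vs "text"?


Comparing character by character (same length = 4):
  Pos 0: 'c' vs 't' !=
  Pos 1: 'a' vs 'e' !=
  Pos 2: 'k' vs 'x' !=
  Pos 3: 'e' vs 't' !=
Hamming distance = 4


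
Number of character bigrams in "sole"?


Word: "sole" (length 4)
Number of 2-grams = length - 2 + 1 = 4 - 2 + 1
= 3


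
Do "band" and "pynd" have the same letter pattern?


Pattern of "band": [0, 1, 2, 3]
Pattern of "pynd": [0, 1, 2, 3]
Patterns match
Same pattern = Yes


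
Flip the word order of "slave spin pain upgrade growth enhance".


Original: "slave spin pain upgrade growth enhance"
Words (1..n): slave | spin | pain | upgrade | growth | enhance
Reversed (n..1): enhance | growth | upgrade | pain | spin | slave
Result = "enhance growth upgrade pain spin slave"


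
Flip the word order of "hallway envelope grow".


Original: "hallway envelope grow"
Words (1..n): hallway | envelope | grow
Reversed (n..1): grow | envelope | hallway
Result = "grow envelope hallway"


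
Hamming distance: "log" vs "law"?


Comparing character by character (same length = 3):
  Pos 0: 'l' vs 'l' =
  Pos 1: 'o' vs 'a' !=
  Pos 2: 'g' vs 'w' !=
Hamming distance = 2


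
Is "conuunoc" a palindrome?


Word: "conuunoc"
Reversed: "conuunoc"
Forward == Backward? conuunoc == conuunoc
Palindrome = Yes


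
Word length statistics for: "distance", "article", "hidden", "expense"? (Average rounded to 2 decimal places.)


Lengths: "distance"=8, "article"=7, "hidden"=6, "expense"=7
Sum = 28, Count = 4
Average = 28/4 = 7.00
= avg=7.00, min=6, max=8


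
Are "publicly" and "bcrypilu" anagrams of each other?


Word 1: "publicly" → sorted: bcillpuy
Word 2: "bcrypilu" → sorted: bcilpruy
Same letters? bcillpuy != bcilpruy
Anagram = No


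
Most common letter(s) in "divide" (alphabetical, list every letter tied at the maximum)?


Word: "divide"
Letter counts:
  'd': 2
  'e': 1
  'i': 2
  'v': 1
Maximum count = 2
Most frequent = 'd', 'i' (2 times each)


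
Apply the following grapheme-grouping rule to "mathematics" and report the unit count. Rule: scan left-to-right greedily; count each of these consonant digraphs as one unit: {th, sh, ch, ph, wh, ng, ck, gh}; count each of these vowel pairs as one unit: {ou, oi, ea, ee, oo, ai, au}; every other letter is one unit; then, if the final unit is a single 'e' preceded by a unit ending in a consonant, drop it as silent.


Word: "mathematics" (11 letters)
Left-to-right scan:
  1. 'm' (letter)
  2. 'a' (letter)
  3. 'th' (digraph)
  4. 'e' (letter)
  5. 'm' (letter)
  6. 'a' (letter)
  7. 't' (letter)
  8. 'i' (letter)
  9. 'c' (letter)
  10. 's' (letter)
Units from scan: 10
Sound units = 10 units


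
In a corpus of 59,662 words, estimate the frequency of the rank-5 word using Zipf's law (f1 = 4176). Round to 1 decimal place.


Zipf's law: f(r) = f(1) / r
f(1) = 4176
f(5) = 4176 / 5
= 835.2 occurrences


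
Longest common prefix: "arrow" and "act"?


Word 1: "arrow"
Word 2: "act"
Comparing from start:
  Pos 0: 'a' == 'a'
  Pos 1: 'r' != 'c' (stop)
LCP = "a" (length 1)


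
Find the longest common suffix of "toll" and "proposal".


Word 1: "toll"
Word 2: "proposal"
Comparing from end:
  Pos -1: 'l' == 'l'
  Pos -2: 'l' != 'a' (stop)
LCS = "l" (length 1)


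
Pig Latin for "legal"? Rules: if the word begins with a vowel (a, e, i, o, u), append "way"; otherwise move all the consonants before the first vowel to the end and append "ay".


Word: "legal"
Starts with consonant(s) → move to end, add 'ay'
Consonant cluster: "l"
Pig Latin = "egallay"


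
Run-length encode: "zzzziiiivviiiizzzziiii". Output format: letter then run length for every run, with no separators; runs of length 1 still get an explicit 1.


String: "zzzziiiivviiiizzzziiii"
Scanning for consecutive runs:
  'z' x 4
  'i' x 4
  'v' x 2
  'i' x 4
  'z' x 4
  'i' x 4
RLE = "z4i4v2i4z4i4"


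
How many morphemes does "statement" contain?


Word: "statement"
Morphemes: state + -ment
Each morpheme carries meaning
= 2 morphemes


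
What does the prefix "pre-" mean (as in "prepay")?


Prefix: pre-
Example: prepay (pre- + pay)
Meaning = before


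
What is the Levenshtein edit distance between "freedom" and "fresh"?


Word 1: "freedom" (length 7)
Word 2: "fresh" (length 5)
One optimal edit sequence (insert/delete/substitute each cost 1):
  1. keep 'f'
  2. keep 'r'
  3. delete 'e'  (+1)
  4. keep 'e'
  5. delete 'd'  (+1)
  6. substitute 'o' -> 's'  (+1)
  7. substitute 'm' -> 'h'  (+1)
Total edit operations: 4
Edit distance = 4


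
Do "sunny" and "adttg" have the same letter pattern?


Pattern of "sunny": [0, 1, 2, 2, 3]
Pattern of "adttg": [0, 1, 2, 2, 3]
Patterns match
Same pattern = Yes


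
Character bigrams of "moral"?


Word: "moral" (length 5)
Number of bigrams = 5 - 2 + 1 = 4
  Position 0: "mo"
  Position 1: "or"
  Position 2: "ra"
  Position 3: "al"
Bigrams = "mo", "or", "ra", "al"


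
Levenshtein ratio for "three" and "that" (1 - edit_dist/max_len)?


Word 1: "three" (length 5)
Word 2: "that" (length 4)
One optimal edit sequence:
  1. keep 't'
  2. keep 'h'
  3. delete 'r'  (+1)
  4. substitute 'e' -> 'a'  (+1)
  5. substitute 'e' -> 't'  (+1)
Edit distance = 3
Max length = max(5, 4) = 5
Similarity = 1 - 3/5
= 0.4000


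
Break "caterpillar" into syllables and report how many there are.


Word: "caterpillar"
Syllable breakdown: cat · er · pil · lar
Counting: 4 parts
= 4 syllables


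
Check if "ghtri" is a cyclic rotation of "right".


Word: "right", Candidate: "ghtri"
Method: check if candidate is substring of word+word
"rightright" contains "ghtri"? Yes
Is rotation = Yes


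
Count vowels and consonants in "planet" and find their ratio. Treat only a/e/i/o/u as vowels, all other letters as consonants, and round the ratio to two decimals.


Word: "planet"
Vowels (a,e,i,o,u): 2
Consonants: 4
Ratio = 2/4
= 0.50


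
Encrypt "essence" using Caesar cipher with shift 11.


Word: "essence"
Shift: 11
Each letter → (letter + shift) mod 26:
  'e' (4) + 11 = 15 → 'p'
  's' (18) + 11 = 3 → 'd'
  's' (18) + 11 = 3 → 'd'
  'e' (4) + 11 = 15 → 'p'
  'n' (13) + 11 = 24 → 'y'
  'c' (2) + 11 = 13 → 'n'
  'e' (4) + 11 = 15 → 'p'
Result = "pddpynp"


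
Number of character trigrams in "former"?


Word: "former" (length 6)
Number of 3-grams = length - 3 + 1 = 6 - 3 + 1
= 4


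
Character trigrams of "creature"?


Word: "creature" (length 8)
Number of trigrams = 8 - 3 + 1 = 6
  Position 0: "cre"
  Position 1: "rea"
  Position 2: "eat"
  Position 3: "atu"
  Position 4: "tur"
  Position 5: "ure"
Trigrams = "cre", "rea", "eat", "atu", "tur", "ure"


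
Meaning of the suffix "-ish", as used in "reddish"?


Suffix: -ish
Example: reddish (red + -ish, with a spelling change)
Meaning = somewhat / having the qualities of


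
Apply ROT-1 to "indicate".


Word: "indicate"
Shift: 1
Each letter → (letter + shift) mod 26:
  'i' (8) + 1 = 9 → 'j'
  'n' (13) + 1 = 14 → 'o'
  'd' (3) + 1 = 4 → 'e'
  'i' (8) + 1 = 9 → 'j'
  'c' (2) + 1 = 3 → 'd'
  'a' (0) + 1 = 1 → 'b'
  't' (19) + 1 = 20 → 'u'
  'e' (4) + 1 = 5 → 'f'
Result = "joejdbuf"


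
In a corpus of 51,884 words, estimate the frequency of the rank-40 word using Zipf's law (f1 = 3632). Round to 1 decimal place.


Zipf's law: f(r) = f(1) / r
f(1) = 3632
f(40) = 3632 / 40
= 90.8 occurrences


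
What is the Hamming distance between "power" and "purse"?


Comparing character by character (same length = 5):
  Pos 0: 'p' vs 'p' =
  Pos 1: 'o' vs 'u' !=
  Pos 2: 'w' vs 'r' !=
  Pos 3: 'e' vs 's' !=
  Pos 4: 'r' vs 'e' !=
Hamming distance = 4


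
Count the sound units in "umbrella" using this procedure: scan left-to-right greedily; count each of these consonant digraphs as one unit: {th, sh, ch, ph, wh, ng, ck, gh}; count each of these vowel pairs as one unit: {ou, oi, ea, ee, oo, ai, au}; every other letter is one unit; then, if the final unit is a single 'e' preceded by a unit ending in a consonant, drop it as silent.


Word: "umbrella" (8 letters)
Left-to-right scan:
  1. 'u' (letter)
  2. 'm' (letter)
  3. 'b' (letter)
  4. 'r' (letter)
  5. 'e' (letter)
  6. 'l' (letter)
  7. 'l' (letter)
  8. 'a' (letter)
Units from scan: 8
Sound units = 8 units


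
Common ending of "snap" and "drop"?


Word 1: "snap"
Word 2: "drop"
Comparing from end:
  Pos -1: 'p' == 'p'
  Pos -2: 'a' != 'o' (stop)
LCS = "p" (length 1)


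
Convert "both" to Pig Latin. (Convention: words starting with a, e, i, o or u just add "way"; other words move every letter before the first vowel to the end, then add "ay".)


Word: "both"
Starts with consonant(s) → move to end, add 'ay'
Consonant cluster: "b"
Pig Latin = "othbay"


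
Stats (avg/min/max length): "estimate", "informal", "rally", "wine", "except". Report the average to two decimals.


Lengths: "estimate"=8, "informal"=8, "rally"=5, "wine"=4, "except"=6
Sum = 31, Count = 5
Average = 31/5 = 6.20
= avg=6.20, min=4, max=8


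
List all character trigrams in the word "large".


Word: "large" (length 5)
Number of trigrams = 5 - 3 + 1 = 3
  Position 0: "lar"
  Position 1: "arg"
  Position 2: "rge"
Trigrams = "lar", "arg", "rge"


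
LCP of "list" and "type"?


Word 1: "list"
Word 2: "type"
Comparing from start:
  Pos 0: 'l' != 't' (stop)
LCP = "" (length 0)


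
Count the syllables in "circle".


Word: "circle"
Syllable breakdown: cir / cle
Counting: 2 parts
= 2 syllables


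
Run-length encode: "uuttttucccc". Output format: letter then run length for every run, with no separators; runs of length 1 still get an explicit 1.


String: "uuttttucccc"
Scanning for consecutive runs:
  'u' x 2
  't' x 4
  'u' x 1
  'c' x 4
RLE = "u2t4u1c4"


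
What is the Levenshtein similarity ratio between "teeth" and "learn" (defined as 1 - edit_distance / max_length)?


Word 1: "teeth" (length 5)
Word 2: "learn" (length 5)
One optimal edit sequence:
  1. substitute 't' -> 'l'  (+1)
  2. keep 'e'
  3. substitute 'e' -> 'a'  (+1)
  4. substitute 't' -> 'r'  (+1)
  5. substitute 'h' -> 'n'  (+1)
Edit distance = 4
Max length = max(5, 5) = 5
Similarity = 1 - 4/5
= 0.2000


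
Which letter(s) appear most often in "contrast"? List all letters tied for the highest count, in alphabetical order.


Word: "contrast"
Letter counts:
  'a': 1
  'c': 1
  'n': 1
  'o': 1
  'r': 1
  's': 1
  't': 2
Maximum count = 2
Most frequent = 't' (2 times each)


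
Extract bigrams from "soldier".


Word: "soldier" (length 7)
Number of bigrams = 7 - 2 + 1 = 6
  Position 0: "so"
  Position 1: "ol"
  Position 2: "ld"
  Position 3: "di"
  Position 4: "ie"
  Position 5: "er"
Bigrams = "so", "ol", "ld", "di", "ie", "er"


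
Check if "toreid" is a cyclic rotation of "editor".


Word: "editor", Candidate: "toreid"
Method: check if candidate is substring of word+word
"editoreditor" contains "toreid"? No
Is rotation = No


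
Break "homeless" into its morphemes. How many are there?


Word: "homeless"
Morphemes: home + -less
Each morpheme carries meaning
= 2 morphemes


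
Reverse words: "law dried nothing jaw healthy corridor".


Original: "law dried nothing jaw healthy corridor"
Words (1..n): law | dried | nothing | jaw | healthy | corridor
Reversed (n..1): corridor | healthy | jaw | nothing | dried | law
Result = "corridor healthy jaw nothing dried law"


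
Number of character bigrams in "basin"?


Word: "basin" (length 5)
Number of 2-grams = length - 2 + 1 = 5 - 2 + 1
= 4


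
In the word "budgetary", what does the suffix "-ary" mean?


Suffix: -ary
Example: budgetary (budget + -ary)
Meaning = relating to


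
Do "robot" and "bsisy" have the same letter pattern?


Pattern of "robot": [0, 1, 2, 1, 3]
Pattern of "bsisy": [0, 1, 2, 1, 3]
Patterns match
Same pattern = Yes


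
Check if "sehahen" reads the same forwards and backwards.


Word: "sehahen"
Reversed: "nehahes"
Forward == Backward? sehahen != nehahes
Palindrome = No


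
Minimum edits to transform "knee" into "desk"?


Word 1: "knee" (length 4)
Word 2: "desk" (length 4)
One optimal edit sequence (insert/delete/substitute each cost 1):
  1. substitute 'k' -> 'd'  (+1)
  2. substitute 'n' -> 'e'  (+1)
  3. substitute 'e' -> 's'  (+1)
  4. substitute 'e' -> 'k'  (+1)
Total edit operations: 4
Edit distance = 4


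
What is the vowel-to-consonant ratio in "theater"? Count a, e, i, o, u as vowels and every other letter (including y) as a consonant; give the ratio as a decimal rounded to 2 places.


Word: "theater"
Vowels (a,e,i,o,u): 3
Consonants: 4
Ratio = 3/4
= 0.75


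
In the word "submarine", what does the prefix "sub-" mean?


Prefix: sub-
As in: submarine -> sub- + marine
Meaning = under / below


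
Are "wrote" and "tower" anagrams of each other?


Word 1: "wrote" → sorted: eortw
Word 2: "tower" → sorted: eortw
Same letters? eortw == eortw
Anagram = Yes


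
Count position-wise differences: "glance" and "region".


Comparing character by character (same length = 6):
  Pos 0: 'g' vs 'r' !=
  Pos 1: 'l' vs 'e' !=
  Pos 2: 'a' vs 'g' !=
  Pos 3: 'n' vs 'i' !=
  Pos 4: 'c' vs 'o' !=
  Pos 5: 'e' vs 'n' !=
Hamming distance = 6


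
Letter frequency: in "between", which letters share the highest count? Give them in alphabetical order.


Word: "between"
Letter counts:
  'b': 1
  'e': 3
  'n': 1
  't': 1
  'w': 1
Maximum count = 3
Most frequent = 'e' (3 times each)


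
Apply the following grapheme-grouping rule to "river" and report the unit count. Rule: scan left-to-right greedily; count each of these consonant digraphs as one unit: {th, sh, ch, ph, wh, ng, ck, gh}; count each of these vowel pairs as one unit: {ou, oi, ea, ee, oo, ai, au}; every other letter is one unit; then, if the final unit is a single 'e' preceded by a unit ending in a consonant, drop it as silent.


Word: "river" (5 letters)
Left-to-right scan:
  (1) 'r' (letter)
  (2) 'i' (letter)
  (3) 'v' (letter)
  (4) 'e' (letter)
  (5) 'r' (letter)
Units from scan: 5
Sound units = 5 units


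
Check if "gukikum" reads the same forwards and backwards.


Word: "gukikum"
Reversed: "mukikug"
Forward == Backward? gukikum != mukikug
Palindrome = No


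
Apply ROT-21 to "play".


Word: "play"
Shift: 21
Each letter → (letter + shift) mod 26:
  'p' (15) + 21 = 10 → 'k'
  'l' (11) + 21 = 6 → 'g'
  'a' (0) + 21 = 21 → 'v'
  'y' (24) + 21 = 19 → 't'
Result = "kgvt"


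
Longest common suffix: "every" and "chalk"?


Word 1: "every"
Word 2: "chalk"
Comparing from end:
  Pos -1: 'y' != 'k' (stop)
LCS = "" (length 0)


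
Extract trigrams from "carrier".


Word: "carrier" (length 7)
Number of trigrams = 7 - 3 + 1 = 5
  Position 0: "car"
  Position 1: "arr"
  Position 2: "rri"
  Position 3: "rie"
  Position 4: "ier"
Trigrams = "car", "arr", "rri", "rie", "ier"


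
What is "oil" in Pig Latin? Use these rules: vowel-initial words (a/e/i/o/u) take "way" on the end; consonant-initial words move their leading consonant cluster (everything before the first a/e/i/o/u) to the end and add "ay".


Word: "oil"
Starts with vowel → add 'way'
Pig Latin = "oilway"


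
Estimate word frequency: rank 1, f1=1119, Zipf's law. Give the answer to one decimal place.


Zipf's law: f(r) = f(1) / r
f(1) = 1119
f(1) = 1119 / 1
= 1119.0 occurrences


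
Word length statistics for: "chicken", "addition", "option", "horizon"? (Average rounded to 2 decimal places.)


Lengths: "chicken"=7, "addition"=8, "option"=6, "horizon"=7
Sum = 28, Count = 4
Average = 28/4 = 7.00
= avg=7.00, min=6, max=8


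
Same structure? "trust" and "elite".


Pattern of "trust": [0, 1, 2, 3, 0]
Pattern of "elite": [0, 1, 2, 3, 0]
Patterns match
Same pattern = Yes


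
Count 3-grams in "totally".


Word: "totally" (length 7)
Number of 3-grams = length - 3 + 1 = 7 - 3 + 1
= 5


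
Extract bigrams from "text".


Word: "text" (length 4)
Number of bigrams = 4 - 2 + 1 = 3
  Position 0: "te"
  Position 1: "ex"
  Position 2: "xt"
Bigrams = "te", "ex", "xt"


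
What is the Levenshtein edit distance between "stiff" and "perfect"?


Word 1: "stiff" (length 5)
Word 2: "perfect" (length 7)
One optimal edit sequence (insert/delete/substitute each cost 1):
  1. substitute 's' -> 'p'  (+1)
  2. substitute 't' -> 'e'  (+1)
  3. substitute 'i' -> 'r'  (+1)
  4. keep 'f'
  5. insert 'e'  (+1)
  6. insert 'c'  (+1)
  7. substitute 'f' -> 't'  (+1)
Total edit operations: 6
Edit distance = 6


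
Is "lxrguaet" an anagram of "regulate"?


Word 1: "regulate" → sorted: aeeglrtu
Word 2: "lxrguaet" → sorted: aeglrtux
Same letters? aeeglrtu != aeglrtux
Anagram = No


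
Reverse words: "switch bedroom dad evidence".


Original: "switch bedroom dad evidence"
Words (1..n): switch | bedroom | dad | evidence
Reversed (n..1): evidence | dad | bedroom | switch
Result = "evidence dad bedroom switch"


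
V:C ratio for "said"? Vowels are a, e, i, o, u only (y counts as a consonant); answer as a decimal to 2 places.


Word: "said"
Vowels (a,e,i,o,u): 2
Consonants: 2
Ratio = 2/2
= 1.00


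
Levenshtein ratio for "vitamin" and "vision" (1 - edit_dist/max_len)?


Word 1: "vitamin" (length 7)
Word 2: "vision" (length 6)
One optimal edit sequence:
  1. keep 'v'
  2. keep 'i'
  3. delete 't'  (+1)
  4. substitute 'a' -> 's'  (+1)
  5. substitute 'm' -> 'i'  (+1)
  6. substitute 'i' -> 'o'  (+1)
  7. keep 'n'
Edit distance = 4
Max length = max(7, 6) = 7
Similarity = 1 - 4/7
= 0.4286


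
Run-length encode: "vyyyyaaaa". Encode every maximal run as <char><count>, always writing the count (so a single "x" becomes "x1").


String: "vyyyyaaaa"
Scanning for consecutive runs:
  'v' x 1
  'y' x 4
  'a' x 4
RLE = "v1y4a4"


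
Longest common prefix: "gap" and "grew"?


Word 1: "gap"
Word 2: "grew"
Comparing from start:
  Pos 0: 'g' == 'g'
  Pos 1: 'a' != 'r' (stop)
LCP = "g" (length 1)


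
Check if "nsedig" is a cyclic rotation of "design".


Word: "design", Candidate: "nsedig"
Method: check if candidate is substring of word+word
"designdesign" contains "nsedig"? No
Is rotation = No


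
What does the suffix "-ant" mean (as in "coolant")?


Suffix: -ant
Example: coolant = cool + -ant
Meaning = one who / that which


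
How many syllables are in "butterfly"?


Word: "butterfly"
Syllable breakdown: but | ter | fly
Counting: 3 parts
= 3 syllables


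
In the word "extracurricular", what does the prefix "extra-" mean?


Prefix: extra-
Example: extracurricular (extra- + curricular)
Meaning = beyond


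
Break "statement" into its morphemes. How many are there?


Word: "statement"
Morphemes: state + -ment
Each morpheme carries meaning
= 2 morphemes


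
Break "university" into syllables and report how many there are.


Word: "university"
Syllable breakdown: u-ni-ver-si-ty
Counting: 5 parts
= 5 syllables


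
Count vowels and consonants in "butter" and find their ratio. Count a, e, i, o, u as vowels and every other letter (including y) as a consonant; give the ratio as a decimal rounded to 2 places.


Word: "butter"
Vowels (a,e,i,o,u): 2
Consonants: 4
Ratio = 2/4
= 0.50


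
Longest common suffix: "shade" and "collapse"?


Word 1: "shade"
Word 2: "collapse"
Comparing from end:
  Pos -1: 'e' == 'e'
  Pos -2: 'd' != 's' (stop)
LCS = "e" (length 1)


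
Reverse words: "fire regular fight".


Original: "fire regular fight"
Words (1..n): fire | regular | fight
Reversed (n..1): fight | regular | fire
Result = "fight regular fire"


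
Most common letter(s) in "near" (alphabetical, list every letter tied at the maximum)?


Word: "near"
Letter counts:
  'a': 1
  'e': 1
  'n': 1
  'r': 1
Maximum count = 1
Most frequent = 'a', 'e', 'n', 'r' (1 time each)


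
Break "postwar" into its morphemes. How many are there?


Word: "postwar"
Morphemes: post- | war
Each morpheme carries meaning
= 2 morphemes


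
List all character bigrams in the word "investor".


Word: "investor" (length 8)
Number of bigrams = 8 - 2 + 1 = 7
  Position 0: "in"
  Position 1: "nv"
  Position 2: "ve"
  Position 3: "es"
  Position 4: "st"
  Position 5: "to"
  Position 6: "or"
Bigrams = "in", "nv", "ve", "es", "st", "to", "or"


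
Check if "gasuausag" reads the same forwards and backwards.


Word: "gasuausag"
Reversed: "gasuausag"
Forward == Backward? gasuausag == gasuausag
Palindrome = Yes


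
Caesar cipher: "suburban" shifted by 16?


Word: "suburban"
Shift: 16
Each letter → (letter + shift) mod 26:
  's' (18) + 16 = 8 → 'i'
  'u' (20) + 16 = 10 → 'k'
  'b' (1) + 16 = 17 → 'r'
  'u' (20) + 16 = 10 → 'k'
  'r' (17) + 16 = 7 → 'h'
  'b' (1) + 16 = 17 → 'r'
  'a' (0) + 16 = 16 → 'q'
  'n' (13) + 16 = 3 → 'd'
Result = "ikrkhrqd"


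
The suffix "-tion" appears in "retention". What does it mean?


Suffix: -tion
Example: retention = retain + -tion, with a spelling change
Meaning = act or process


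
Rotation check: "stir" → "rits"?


Word: "stir", Candidate: "rits"
Method: check if candidate is substring of word+word
"stirstir" contains "rits"? No
Is rotation = No


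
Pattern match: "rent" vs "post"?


Pattern of "rent": [0, 1, 2, 3]
Pattern of "post": [0, 1, 2, 3]
Patterns match
Same pattern = Yes


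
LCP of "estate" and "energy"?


Word 1: "estate"
Word 2: "energy"
Comparing from start:
  Pos 0: 'e' == 'e'
  Pos 1: 's' != 'n' (stop)
LCP = "e" (length 1)


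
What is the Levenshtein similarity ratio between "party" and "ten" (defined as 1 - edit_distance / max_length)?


Word 1: "party" (length 5)
Word 2: "ten" (length 3)
One optimal edit sequence:
  1. delete 'p'  (+1)
  2. delete 'a'  (+1)
  3. substitute 'r' -> 't'  (+1)
  4. substitute 't' -> 'e'  (+1)
  5. substitute 'y' -> 'n'  (+1)
Edit distance = 5
Max length = max(5, 3) = 5
Similarity = 1 - 5/5
= 0.0000


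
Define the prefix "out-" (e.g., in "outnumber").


Prefix: out-
As in: outnumber -> out- + number
Meaning = surpass


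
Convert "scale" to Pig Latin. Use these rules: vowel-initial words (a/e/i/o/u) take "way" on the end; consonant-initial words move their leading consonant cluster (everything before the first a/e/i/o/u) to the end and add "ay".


Word: "scale"
Starts with consonant(s) → move to end, add 'ay'
Consonant cluster: "sc"
Pig Latin = "alescay"


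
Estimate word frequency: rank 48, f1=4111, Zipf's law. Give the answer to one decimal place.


Zipf's law: f(r) = f(1) / r
f(1) = 4111
f(48) = 4111 / 48
= 85.6 occurrences


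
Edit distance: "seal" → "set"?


Word 1: "seal" (length 4)
Word 2: "set" (length 3)
One optimal edit sequence (insert/delete/substitute each cost 1):
  1. keep 's'
  2. keep 'e'
  3. delete 'a'  (+1)
  4. substitute 'l' -> 't'  (+1)
Total edit operations: 2
Edit distance = 2


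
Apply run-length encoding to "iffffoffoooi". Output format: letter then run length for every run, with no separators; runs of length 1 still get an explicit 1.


String: "iffffoffoooi"
Scanning for consecutive runs:
  'i' x 1
  'f' x 4
  'o' x 1
  'f' x 2
  'o' x 3
  'i' x 1
RLE = "i1f4o1f2o3i1"


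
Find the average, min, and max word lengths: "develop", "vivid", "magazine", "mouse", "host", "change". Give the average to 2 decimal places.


Lengths: "develop"=7, "vivid"=5, "magazine"=8, "mouse"=5, "host"=4, "change"=6
Sum = 35, Count = 6
Average = 35/6 = 5.83
= avg=5.83, min=4, max=8


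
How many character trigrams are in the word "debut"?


Word: "debut" (length 5)
Number of 3-grams = length - 3 + 1 = 5 - 3 + 1
= 3


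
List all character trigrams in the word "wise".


Word: "wise" (length 4)
Number of trigrams = 4 - 3 + 1 = 2
  Position 0: "wis"
  Position 1: "ise"
Trigrams = "wis", "ise"


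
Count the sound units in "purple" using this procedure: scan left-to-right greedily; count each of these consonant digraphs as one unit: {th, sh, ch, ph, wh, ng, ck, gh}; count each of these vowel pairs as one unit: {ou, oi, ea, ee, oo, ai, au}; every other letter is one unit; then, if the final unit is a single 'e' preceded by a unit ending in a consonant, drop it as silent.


Word: "purple" (6 letters)
Left-to-right scan:
  [1] 'p' (letter)
  [2] 'u' (letter)
  [3] 'r' (letter)
  [4] 'p' (letter)
  [5] 'l' (letter)
  [6] 'e' (letter)
Units from scan: 6
Final unit is 'e' after a consonant -> drop as silent (-1)
Sound units = 5 units


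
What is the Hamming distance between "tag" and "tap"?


Comparing character by character (same length = 3):
  Pos 0: 't' vs 't' =
  Pos 1: 'a' vs 'a' =
  Pos 2: 'g' vs 'p' !=
Hamming distance = 1


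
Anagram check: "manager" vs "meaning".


Word 1: "manager" → sorted: aaegmnr
Word 2: "meaning" → sorted: aegimnn
Same letters? aaegmnr != aegimnn
Anagram = No


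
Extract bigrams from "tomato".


Word: "tomato" (length 6)
Number of bigrams = 6 - 2 + 1 = 5
  Position 0: "to"
  Position 1: "om"
  Position 2: "ma"
  Position 3: "at"
  Position 4: "to"
Bigrams = "to", "om", "ma", "at", "to"


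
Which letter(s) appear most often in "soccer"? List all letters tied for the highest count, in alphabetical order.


Word: "soccer"
Letter counts:
  'c': 2
  'e': 1
  'o': 1
  'r': 1
  's': 1
Maximum count = 2
Most frequent = 'c' (2 times each)


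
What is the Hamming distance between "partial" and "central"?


Comparing character by character (same length = 7):
  Pos 0: 'p' vs 'c' !=
  Pos 1: 'a' vs 'e' !=
  Pos 2: 'r' vs 'n' !=
  Pos 3: 't' vs 't' =
  Pos 4: 'i' vs 'r' !=
  Pos 5: 'a' vs 'a' =
  Pos 6: 'l' vs 'l' =
Hamming distance = 4


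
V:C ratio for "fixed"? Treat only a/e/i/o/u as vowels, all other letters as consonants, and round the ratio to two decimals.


Word: "fixed"
Vowels (a,e,i,o,u): 2
Consonants: 3
Ratio = 2/3
= 0.67


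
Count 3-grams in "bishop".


Word: "bishop" (length 6)
Number of 3-grams = length - 3 + 1 = 6 - 3 + 1
= 4


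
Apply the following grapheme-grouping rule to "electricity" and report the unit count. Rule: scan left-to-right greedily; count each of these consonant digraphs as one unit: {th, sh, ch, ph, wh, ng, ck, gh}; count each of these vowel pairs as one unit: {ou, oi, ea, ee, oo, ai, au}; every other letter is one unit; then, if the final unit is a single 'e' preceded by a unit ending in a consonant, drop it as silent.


Word: "electricity" (11 letters)
Left-to-right scan:
  (1) 'e' (letter)
  (2) 'l' (letter)
  (3) 'e' (letter)
  (4) 'c' (letter)
  (5) 't' (letter)
  (6) 'r' (letter)
  (7) 'i' (letter)
  (8) 'c' (letter)
  (9) 'i' (letter)
  (10) 't' (letter)
  (11) 'y' (letter)
Units from scan: 11
Sound units = 11 units


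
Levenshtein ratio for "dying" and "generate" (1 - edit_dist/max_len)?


Word 1: "dying" (length 5)
Word 2: "generate" (length 8)
One optimal edit sequence:
  1. insert 'g'  (+1)
  2. insert 'e'  (+1)
  3. insert 'n'  (+1)
  4. substitute 'd' -> 'e'  (+1)
  5. substitute 'y' -> 'r'  (+1)
  6. substitute 'i' -> 'a'  (+1)
  7. substitute 'n' -> 't'  (+1)
  8. substitute 'g' -> 'e'  (+1)
Edit distance = 8
Max length = max(5, 8) = 8
Similarity = 1 - 8/8
= 0.0000
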